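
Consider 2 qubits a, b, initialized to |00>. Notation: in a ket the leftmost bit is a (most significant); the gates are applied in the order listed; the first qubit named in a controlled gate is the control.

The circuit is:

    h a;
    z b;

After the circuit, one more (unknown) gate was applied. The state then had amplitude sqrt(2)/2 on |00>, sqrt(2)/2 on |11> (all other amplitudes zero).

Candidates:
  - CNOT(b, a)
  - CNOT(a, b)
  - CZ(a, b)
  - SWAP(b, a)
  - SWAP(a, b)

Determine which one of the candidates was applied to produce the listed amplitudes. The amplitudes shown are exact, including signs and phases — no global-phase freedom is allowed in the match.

The applied gate was CNOT(a, b).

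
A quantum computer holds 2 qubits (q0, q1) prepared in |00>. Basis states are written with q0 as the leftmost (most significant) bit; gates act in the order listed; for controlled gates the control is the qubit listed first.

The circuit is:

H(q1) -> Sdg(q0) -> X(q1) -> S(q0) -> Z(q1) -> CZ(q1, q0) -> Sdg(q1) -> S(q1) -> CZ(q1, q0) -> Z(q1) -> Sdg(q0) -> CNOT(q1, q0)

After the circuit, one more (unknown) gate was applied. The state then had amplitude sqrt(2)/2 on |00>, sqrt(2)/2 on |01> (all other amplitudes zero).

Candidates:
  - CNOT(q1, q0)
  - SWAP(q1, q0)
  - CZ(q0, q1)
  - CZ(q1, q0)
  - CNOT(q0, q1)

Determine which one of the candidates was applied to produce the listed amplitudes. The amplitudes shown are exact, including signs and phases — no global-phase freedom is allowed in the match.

The unique candidate consistent with the amplitudes is CNOT(q1, q0).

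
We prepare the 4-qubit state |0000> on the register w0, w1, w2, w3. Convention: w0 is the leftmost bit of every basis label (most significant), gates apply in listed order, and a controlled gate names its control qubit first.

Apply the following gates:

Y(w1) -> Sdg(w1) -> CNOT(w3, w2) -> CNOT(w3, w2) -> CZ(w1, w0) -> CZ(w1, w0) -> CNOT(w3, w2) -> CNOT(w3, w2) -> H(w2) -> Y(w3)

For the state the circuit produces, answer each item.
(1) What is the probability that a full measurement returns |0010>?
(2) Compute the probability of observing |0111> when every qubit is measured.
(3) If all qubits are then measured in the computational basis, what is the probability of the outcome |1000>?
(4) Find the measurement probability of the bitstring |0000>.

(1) Outcome |0010> occurs with probability 0. Key observation: gates 3-8 undo each other exactly, leaving only the rest of the circuit to track.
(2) A full measurement returns |0111> with probability 1/2.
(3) The probability of measuring |1000> is 0.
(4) Outcome |0000> occurs with probability 0.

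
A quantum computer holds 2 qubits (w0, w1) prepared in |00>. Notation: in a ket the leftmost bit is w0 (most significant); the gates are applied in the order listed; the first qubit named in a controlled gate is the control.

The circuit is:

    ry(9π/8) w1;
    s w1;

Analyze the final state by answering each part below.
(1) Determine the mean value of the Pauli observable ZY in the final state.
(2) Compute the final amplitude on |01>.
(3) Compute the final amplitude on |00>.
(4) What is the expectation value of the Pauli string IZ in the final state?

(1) In the final state, ZY has expectation -sqrt(2 - sqrt(2))/2.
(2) The final state's coefficient on |01> equals I*cos(pi/16).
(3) The amplitude on |00> is -sin(pi/16).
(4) The observable IZ averages to -sqrt(sqrt(2) + 2)/2.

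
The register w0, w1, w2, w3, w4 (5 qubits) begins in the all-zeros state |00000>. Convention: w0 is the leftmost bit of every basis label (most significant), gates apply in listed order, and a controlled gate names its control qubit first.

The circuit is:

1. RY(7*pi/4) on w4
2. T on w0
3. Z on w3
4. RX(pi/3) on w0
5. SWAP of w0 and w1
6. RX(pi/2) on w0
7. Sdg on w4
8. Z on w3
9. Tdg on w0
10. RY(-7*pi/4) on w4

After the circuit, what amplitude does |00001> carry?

The amplitude on |00001> is sqrt(3)*(1 + I)/8.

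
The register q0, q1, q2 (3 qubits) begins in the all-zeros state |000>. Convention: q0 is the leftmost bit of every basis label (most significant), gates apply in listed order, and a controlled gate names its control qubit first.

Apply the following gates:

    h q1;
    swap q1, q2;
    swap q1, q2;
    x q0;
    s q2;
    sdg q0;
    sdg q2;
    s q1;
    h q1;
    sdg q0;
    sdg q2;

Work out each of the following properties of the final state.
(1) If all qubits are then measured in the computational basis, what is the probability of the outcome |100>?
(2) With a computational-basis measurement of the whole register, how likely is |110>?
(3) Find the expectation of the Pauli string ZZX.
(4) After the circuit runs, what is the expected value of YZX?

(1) Outcome |100> occurs with probability 1/2. Key observation: steps 2-3 multiply out to the identity, so the circuit reduces to the remaining gates.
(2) Outcome |110> occurs with probability 1/2.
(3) The observable ZZX averages to 0.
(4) In the final state, YZX has expectation 0.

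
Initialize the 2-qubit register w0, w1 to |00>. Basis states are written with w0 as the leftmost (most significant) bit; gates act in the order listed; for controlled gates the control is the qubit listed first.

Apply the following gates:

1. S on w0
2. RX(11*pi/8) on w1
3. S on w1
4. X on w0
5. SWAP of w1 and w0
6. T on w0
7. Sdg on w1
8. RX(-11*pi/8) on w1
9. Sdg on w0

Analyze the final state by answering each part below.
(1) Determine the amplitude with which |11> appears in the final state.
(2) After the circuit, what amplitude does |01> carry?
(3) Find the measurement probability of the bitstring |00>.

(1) The final state's coefficient on |11> equals sqrt(sqrt(2) + 2)*exp(I*pi/4)/4.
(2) The amplitude on |01> is I*(-2 + sqrt(2 - sqrt(2)))/4.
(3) A full measurement returns |00> with probability sqrt(2)/16 + 1/8.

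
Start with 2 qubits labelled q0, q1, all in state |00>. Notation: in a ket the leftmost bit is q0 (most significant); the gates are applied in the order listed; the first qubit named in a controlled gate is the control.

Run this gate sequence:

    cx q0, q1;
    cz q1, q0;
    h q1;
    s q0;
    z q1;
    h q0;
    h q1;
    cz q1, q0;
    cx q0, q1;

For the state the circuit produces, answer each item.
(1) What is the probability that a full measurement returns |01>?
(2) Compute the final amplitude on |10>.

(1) The probability of measuring |01> is 1/2.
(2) |10> carries amplitude -sqrt(2)/2 in the final state.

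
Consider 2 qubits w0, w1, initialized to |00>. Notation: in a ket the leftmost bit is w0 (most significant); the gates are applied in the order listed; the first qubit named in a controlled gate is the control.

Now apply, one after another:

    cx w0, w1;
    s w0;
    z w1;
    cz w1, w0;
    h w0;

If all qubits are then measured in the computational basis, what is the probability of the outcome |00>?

The probability of measuring |00> is 1/2.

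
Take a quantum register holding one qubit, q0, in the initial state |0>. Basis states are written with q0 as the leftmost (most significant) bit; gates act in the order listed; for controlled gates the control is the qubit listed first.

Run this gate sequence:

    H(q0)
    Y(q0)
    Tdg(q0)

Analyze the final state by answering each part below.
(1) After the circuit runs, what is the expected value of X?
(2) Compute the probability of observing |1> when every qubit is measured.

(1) The expectation value of X is -sqrt(2)/2.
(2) The probability of measuring |1> is 1/2.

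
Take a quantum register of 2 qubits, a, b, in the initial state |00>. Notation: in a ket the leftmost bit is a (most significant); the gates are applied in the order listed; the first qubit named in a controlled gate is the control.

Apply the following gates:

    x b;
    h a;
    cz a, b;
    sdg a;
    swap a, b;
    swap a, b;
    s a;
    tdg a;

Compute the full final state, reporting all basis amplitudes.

The resulting statevector has amplitude 0 on |00>, sqrt(2)/2 on |01>, 0 on |10>, sqrt(2)*exp(3*I*pi/4)/2 on |11>. Key observation: gates 4-7 undo each other exactly, leaving only the rest of the circuit to track.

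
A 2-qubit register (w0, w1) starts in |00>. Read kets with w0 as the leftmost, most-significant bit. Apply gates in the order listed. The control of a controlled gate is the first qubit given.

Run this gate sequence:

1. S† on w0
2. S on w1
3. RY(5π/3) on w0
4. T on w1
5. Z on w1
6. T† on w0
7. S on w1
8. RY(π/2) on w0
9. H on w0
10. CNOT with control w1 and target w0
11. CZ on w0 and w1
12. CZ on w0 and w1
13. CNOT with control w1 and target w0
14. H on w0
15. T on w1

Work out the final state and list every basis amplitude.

The resulting statevector has amplitude -sqrt(6)/4 + sqrt(2)*exp(3*I*pi/4)/4 on |00>, 0 on |01>, -sqrt(6)/4 - sqrt(2)*exp(3*I*pi/4)/4 on |10>, 0 on |11>. Key observation: gates 9-14 undo each other exactly, leaving only the rest of the circuit to track.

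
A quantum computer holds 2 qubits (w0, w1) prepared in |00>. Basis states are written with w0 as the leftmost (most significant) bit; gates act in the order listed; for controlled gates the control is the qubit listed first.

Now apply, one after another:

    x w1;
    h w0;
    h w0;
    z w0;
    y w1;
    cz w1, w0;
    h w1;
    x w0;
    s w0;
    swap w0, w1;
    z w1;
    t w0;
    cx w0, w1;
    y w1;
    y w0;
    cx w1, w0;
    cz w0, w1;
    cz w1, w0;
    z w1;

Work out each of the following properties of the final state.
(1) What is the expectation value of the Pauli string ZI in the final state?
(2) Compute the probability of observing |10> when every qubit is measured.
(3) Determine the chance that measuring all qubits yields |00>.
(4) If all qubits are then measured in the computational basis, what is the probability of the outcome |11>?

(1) In the final state, ZI has expectation -1.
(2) A full measurement returns |10> with probability 1/2.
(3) The probability of measuring |00> is 0.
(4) Outcome |11> occurs with probability 1/2.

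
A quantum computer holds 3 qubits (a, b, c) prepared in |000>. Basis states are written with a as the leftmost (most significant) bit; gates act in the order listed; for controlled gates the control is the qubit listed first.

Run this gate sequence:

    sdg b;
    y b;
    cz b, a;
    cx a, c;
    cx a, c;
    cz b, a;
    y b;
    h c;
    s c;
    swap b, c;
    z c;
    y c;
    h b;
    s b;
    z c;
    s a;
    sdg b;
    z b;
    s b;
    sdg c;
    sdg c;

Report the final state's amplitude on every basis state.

After the circuit, the state carries amplitude -1/2 + I/2 on |001>, 1/2 - I/2 on |011>, and 0 on every other basis state. Key observation: gates 2-7 undo each other exactly, leaving only the rest of the circuit to track.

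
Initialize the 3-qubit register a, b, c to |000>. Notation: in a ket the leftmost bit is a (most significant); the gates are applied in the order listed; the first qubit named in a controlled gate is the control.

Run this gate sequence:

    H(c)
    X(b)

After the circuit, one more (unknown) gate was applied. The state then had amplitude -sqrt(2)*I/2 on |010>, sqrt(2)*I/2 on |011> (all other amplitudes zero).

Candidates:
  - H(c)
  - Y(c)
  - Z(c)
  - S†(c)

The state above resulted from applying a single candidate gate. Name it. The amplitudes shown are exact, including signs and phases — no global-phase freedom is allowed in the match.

It was Y(c) that produced the state shown.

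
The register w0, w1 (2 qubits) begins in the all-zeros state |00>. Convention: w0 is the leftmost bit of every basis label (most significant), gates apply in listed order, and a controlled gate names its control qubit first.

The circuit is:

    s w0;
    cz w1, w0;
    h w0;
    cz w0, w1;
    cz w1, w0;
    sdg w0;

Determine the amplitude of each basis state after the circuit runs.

The resulting statevector has amplitude sqrt(2)/2 on |00>, 0 on |01>, -sqrt(2)*I/2 on |10>, 0 on |11>.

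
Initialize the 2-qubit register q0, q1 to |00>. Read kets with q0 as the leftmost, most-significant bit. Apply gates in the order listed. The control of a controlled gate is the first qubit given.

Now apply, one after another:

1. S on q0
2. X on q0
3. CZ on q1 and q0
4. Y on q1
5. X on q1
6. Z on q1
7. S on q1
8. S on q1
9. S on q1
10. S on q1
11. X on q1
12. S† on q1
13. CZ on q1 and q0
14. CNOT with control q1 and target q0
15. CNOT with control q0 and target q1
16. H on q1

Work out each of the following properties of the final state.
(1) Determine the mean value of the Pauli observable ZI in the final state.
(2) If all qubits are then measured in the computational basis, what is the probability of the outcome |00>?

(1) The expectation value of ZI is 1. Key observation: gates 7-10 undo each other exactly, leaving only the rest of the circuit to track.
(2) Outcome |00> occurs with probability 1/2.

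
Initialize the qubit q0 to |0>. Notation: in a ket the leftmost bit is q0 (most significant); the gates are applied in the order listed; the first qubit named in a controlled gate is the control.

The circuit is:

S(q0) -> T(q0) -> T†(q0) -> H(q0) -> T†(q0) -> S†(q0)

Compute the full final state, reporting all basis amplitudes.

After the circuit, the state carries amplitude sqrt(2)/2 on |0>, -sqrt(2)*exp(I*pi/4)/2 on |1>.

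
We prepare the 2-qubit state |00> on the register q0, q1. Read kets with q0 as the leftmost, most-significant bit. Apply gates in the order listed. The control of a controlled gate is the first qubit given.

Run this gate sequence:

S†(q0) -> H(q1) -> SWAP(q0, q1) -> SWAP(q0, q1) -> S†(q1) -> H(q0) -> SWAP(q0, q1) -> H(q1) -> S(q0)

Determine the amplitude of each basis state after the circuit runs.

The final amplitudes are sqrt(2)/2 on |00>, 0 on |01>, sqrt(2)/2 on |10>, 0 on |11>.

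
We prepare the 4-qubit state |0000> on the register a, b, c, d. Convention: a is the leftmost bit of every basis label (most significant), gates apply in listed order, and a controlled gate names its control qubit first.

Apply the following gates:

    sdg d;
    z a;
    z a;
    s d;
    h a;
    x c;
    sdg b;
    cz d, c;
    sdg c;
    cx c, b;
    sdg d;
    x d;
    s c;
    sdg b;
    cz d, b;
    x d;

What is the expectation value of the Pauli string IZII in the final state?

The observable IZII averages to -1. Key observation: the block from step 1 through step 4 cancels to the identity and can be dropped.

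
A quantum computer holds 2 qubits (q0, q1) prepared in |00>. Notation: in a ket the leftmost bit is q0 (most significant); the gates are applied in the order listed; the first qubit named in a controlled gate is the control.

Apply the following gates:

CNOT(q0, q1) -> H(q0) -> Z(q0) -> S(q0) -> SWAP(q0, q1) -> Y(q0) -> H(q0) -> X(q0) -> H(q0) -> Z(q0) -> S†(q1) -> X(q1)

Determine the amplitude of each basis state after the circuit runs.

The final amplitudes are 0 on |00>, 0 on |01>, -sqrt(2)*I/2 on |10>, sqrt(2)*I/2 on |11>.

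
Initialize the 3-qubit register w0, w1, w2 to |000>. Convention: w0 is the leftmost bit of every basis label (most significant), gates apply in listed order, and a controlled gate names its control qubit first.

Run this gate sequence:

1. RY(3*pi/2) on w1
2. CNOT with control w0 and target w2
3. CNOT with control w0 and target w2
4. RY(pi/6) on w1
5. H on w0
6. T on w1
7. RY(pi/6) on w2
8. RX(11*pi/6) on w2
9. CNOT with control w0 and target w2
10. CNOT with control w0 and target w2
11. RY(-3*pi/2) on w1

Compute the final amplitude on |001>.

The amplitude on |001> is -sqrt(3)*(1 + I)/16 - exp(I*pi/4)/16 - exp(3*I*pi/4)/16.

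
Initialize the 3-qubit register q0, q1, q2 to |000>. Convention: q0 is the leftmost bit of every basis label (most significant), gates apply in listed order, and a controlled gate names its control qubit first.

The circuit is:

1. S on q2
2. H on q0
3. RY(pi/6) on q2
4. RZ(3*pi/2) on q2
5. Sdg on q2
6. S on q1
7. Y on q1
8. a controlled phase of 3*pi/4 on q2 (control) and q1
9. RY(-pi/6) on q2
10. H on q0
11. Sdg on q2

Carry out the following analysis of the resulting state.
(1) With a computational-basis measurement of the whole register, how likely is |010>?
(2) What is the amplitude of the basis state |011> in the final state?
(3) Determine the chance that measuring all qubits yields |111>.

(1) A full measurement returns |010> with probability sqrt(2)/16 + 7/8.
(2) The final state's coefficient on |011> equals -1/4 + exp(I*pi/4)/4.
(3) The probability of measuring |111> is 0.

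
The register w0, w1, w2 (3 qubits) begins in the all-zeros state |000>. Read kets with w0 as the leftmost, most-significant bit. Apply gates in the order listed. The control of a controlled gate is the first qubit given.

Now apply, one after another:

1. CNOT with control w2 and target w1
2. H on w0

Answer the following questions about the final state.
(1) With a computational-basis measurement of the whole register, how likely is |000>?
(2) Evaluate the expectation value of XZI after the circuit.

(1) A full measurement returns |000> with probability 1/2.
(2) The observable XZI averages to 1.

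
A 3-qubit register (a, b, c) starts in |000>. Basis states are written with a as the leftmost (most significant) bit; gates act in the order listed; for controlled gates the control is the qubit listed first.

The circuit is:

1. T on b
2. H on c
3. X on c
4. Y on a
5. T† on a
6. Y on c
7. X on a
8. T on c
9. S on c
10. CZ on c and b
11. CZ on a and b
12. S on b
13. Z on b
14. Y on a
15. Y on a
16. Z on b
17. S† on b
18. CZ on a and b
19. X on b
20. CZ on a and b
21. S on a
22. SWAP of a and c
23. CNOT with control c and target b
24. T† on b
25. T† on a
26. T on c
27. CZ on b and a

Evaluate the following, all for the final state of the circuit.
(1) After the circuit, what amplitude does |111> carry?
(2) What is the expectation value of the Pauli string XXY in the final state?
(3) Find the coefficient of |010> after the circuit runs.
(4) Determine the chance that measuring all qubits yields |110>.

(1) The final state's coefficient on |111> equals 0.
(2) The observable XXY averages to 0.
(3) The final state's coefficient on |010> equals -sqrt(2)*I/2.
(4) The probability of measuring |110> is 1/2.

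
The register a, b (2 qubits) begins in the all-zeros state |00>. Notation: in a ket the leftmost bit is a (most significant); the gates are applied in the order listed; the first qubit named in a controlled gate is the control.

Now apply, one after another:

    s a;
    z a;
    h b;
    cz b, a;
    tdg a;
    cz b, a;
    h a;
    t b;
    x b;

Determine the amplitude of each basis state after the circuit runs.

The resulting statevector has amplitude exp(I*pi/4)/2 on |00>, 1/2 on |01>, exp(I*pi/4)/2 on |10>, 1/2 on |11>.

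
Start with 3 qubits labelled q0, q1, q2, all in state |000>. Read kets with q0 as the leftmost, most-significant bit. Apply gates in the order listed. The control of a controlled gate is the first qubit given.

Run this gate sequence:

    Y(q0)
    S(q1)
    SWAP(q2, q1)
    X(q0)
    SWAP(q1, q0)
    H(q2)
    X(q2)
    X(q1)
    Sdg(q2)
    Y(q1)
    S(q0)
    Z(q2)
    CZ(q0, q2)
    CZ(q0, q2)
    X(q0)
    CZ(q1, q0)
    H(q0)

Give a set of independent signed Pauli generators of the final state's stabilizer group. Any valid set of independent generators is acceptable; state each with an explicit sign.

One valid set of independent stabilizer generators is -XII, +IIY, +IZI (any independent generating set of the same group is equally correct). Key observation: steps 13-14 multiply out to the identity, so the circuit reduces to the remaining gates.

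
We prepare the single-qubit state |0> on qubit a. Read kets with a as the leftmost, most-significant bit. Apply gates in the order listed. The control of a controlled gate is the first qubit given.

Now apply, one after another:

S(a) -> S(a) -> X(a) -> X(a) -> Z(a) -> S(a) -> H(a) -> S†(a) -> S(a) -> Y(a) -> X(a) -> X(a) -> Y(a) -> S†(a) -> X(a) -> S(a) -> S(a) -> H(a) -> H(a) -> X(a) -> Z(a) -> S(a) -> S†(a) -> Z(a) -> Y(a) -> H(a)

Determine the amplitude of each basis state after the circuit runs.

The final amplitudes are -1/2 - I/2 on |0>, -1/2 + I/2 on |1>. Key observation: the block from step 9 through step 14 cancels to the identity and can be dropped.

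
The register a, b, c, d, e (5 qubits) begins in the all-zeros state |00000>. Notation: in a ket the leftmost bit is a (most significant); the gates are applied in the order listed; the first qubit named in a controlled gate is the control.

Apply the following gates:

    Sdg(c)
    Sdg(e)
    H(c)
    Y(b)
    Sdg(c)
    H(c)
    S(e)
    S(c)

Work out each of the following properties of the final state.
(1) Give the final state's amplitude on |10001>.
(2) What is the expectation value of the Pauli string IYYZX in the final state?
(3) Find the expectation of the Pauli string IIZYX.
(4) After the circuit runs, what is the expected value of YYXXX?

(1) |10001> carries amplitude 0 in the final state.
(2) The observable IYYZX averages to 0.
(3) The observable IIZYX averages to 0.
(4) The expectation value of YYXXX is 0.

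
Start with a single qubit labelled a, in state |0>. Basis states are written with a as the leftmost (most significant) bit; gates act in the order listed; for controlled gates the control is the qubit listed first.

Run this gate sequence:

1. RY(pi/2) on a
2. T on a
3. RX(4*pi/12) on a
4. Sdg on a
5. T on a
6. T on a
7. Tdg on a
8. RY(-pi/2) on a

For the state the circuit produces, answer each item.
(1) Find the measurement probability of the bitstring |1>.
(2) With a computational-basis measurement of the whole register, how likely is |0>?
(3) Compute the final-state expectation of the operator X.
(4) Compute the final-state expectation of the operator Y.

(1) The probability of measuring |1> is 1/8.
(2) Outcome |0> occurs with probability 7/8.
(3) The expectation value of X is -sqrt(6)/4.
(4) The expectation value of Y is -1/4.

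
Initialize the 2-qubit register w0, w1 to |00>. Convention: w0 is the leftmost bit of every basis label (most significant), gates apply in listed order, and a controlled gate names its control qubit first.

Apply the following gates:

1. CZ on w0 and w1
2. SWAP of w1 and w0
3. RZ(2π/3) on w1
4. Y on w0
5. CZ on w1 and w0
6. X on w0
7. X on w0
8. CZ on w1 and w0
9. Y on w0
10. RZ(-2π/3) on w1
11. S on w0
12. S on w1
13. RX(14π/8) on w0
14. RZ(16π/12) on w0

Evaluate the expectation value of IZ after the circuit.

The expectation value of IZ is 1. Key observation: the block from step 3 through step 10 cancels to the identity and can be dropped.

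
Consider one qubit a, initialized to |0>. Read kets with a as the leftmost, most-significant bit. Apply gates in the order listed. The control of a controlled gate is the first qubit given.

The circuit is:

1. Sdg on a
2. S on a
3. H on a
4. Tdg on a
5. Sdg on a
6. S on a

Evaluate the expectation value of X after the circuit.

The observable X averages to sqrt(2)/2.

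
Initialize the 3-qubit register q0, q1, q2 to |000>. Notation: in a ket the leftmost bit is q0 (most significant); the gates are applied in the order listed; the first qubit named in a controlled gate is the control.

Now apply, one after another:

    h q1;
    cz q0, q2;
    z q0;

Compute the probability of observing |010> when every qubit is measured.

A full measurement returns |010> with probability 1/2.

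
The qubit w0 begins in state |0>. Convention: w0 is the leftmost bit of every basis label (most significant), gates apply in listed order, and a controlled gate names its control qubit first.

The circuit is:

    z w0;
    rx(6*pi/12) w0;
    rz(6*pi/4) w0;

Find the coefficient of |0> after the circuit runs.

The amplitude on |0> is -sqrt(2)*exp(I*pi/4)/2.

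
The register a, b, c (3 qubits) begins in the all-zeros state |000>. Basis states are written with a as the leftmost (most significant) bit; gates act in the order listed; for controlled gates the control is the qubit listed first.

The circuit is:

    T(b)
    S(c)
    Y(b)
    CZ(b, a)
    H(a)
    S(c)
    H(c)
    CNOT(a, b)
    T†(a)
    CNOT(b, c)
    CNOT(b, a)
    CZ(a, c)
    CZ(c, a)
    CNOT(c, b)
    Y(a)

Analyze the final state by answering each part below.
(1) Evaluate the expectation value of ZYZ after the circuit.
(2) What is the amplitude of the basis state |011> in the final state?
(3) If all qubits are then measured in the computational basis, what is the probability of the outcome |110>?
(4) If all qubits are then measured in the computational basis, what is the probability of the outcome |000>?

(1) The observable ZYZ averages to sqrt(2)/2.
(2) The amplitude on |011> is -exp(3*I*pi/4)/2.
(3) The probability of measuring |110> is 0.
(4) Outcome |000> occurs with probability 1/4.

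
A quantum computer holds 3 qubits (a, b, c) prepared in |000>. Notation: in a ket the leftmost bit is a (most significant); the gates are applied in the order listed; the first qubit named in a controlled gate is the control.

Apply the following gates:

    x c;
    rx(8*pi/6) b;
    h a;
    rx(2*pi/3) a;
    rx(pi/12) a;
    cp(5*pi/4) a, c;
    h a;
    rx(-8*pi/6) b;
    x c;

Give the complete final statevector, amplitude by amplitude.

After the circuit, the state carries amplitude sqrt(2 - sqrt(2))/4 - I*sqrt(sqrt(2) + 2)/4 - sqrt(2 - sqrt(2))*exp(I*pi/4)/4 + sqrt(sqrt(2) + 2)*exp(3*I*pi/4)/4 on |000>, sqrt(2 - sqrt(2))/4 - I*sqrt(sqrt(2) + 2)/4 - sqrt(sqrt(2) + 2)*exp(3*I*pi/4)/4 + sqrt(2 - sqrt(2))*exp(I*pi/4)/4 on |100>, and 0 on every other basis state.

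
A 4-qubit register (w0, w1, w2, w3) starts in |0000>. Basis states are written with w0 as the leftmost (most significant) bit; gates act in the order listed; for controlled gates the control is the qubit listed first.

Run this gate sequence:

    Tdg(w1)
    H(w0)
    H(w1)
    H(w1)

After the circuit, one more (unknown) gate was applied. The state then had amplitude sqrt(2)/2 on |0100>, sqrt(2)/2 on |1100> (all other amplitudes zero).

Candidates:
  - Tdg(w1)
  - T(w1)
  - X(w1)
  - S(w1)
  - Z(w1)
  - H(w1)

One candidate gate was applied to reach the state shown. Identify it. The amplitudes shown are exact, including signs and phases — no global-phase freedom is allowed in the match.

It was X(w1) that produced the state shown. Key observation: steps 3-4 multiply out to the identity, so the circuit reduces to the remaining gates.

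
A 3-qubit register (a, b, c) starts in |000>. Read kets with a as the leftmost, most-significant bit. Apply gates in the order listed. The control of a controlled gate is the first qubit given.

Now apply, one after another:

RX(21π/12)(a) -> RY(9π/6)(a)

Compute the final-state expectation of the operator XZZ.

The expectation value of XZZ is -sqrt(2)/2.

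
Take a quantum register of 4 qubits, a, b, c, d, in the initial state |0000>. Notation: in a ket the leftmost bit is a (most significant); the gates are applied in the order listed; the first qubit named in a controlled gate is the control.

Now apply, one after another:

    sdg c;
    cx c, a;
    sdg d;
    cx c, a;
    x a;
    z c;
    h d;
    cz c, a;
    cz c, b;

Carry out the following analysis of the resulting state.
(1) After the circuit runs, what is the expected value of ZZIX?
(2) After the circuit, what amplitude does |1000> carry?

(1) In the final state, ZZIX has expectation -1.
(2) The amplitude on |1000> is sqrt(2)/2.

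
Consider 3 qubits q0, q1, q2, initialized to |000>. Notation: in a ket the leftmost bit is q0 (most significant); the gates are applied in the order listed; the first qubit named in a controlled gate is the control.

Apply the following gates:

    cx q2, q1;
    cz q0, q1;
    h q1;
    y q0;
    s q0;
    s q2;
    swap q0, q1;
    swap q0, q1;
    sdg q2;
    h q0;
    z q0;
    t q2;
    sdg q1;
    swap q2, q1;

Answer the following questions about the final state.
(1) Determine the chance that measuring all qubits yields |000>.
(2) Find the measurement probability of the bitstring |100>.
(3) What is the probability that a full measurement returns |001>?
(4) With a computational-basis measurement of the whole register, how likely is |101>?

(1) The probability of measuring |000> is 1/4. Key observation: the block from step 6 through step 9 cancels to the identity and can be dropped.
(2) Outcome |100> occurs with probability 1/4.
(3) Outcome |001> occurs with probability 1/4.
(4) The probability of measuring |101> is 1/4.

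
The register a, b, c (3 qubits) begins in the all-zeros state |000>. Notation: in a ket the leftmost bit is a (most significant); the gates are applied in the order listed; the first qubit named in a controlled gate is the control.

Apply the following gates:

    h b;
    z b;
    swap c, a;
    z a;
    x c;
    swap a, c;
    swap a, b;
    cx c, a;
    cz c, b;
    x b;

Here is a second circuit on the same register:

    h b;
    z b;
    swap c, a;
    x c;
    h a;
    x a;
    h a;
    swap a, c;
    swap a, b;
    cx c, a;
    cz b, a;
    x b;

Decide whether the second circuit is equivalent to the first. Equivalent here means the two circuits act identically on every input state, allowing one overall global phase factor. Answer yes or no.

No: there is an input state on which the two circuits produce genuinely different outputs (not merely differing by a phase).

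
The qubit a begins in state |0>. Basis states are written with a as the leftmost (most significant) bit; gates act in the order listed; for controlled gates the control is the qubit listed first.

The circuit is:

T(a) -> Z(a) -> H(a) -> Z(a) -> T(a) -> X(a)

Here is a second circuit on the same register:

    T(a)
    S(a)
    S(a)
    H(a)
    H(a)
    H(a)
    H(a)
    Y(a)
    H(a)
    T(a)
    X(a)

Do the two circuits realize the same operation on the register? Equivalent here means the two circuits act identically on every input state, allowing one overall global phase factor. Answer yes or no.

No — the two circuits implement different unitaries, even allowing a global phase.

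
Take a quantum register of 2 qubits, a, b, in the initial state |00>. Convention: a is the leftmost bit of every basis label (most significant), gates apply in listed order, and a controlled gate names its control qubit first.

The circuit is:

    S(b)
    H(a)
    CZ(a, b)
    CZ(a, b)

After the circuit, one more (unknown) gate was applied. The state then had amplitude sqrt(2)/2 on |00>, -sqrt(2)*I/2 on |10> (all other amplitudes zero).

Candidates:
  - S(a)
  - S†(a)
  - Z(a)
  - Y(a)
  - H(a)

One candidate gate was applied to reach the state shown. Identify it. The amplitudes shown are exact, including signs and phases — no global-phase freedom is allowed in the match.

The unique candidate consistent with the amplitudes is S†(a). Key observation: gates 3-4 undo each other exactly, leaving only the rest of the circuit to track.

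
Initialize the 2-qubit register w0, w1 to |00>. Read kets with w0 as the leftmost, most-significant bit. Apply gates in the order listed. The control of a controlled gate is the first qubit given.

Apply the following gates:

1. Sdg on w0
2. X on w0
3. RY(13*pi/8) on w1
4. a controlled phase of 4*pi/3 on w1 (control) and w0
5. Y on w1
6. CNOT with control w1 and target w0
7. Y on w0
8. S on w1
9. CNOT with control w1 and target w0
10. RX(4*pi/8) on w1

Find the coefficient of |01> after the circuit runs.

The final state's coefficient on |01> equals sqrt(2)*(-exp(5*I*pi/6)*sin(3*pi/16) + I*cos(3*pi/16))/2.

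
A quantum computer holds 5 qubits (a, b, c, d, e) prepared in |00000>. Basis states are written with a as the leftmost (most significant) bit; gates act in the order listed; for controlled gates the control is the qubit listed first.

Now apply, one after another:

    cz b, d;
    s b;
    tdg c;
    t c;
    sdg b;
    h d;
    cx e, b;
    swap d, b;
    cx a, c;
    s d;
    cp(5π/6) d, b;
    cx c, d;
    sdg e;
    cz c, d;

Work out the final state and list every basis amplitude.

After the circuit, the state carries amplitude sqrt(2)/2 on |00000>, sqrt(2)/2 on |01000>, and 0 on every other basis state. Key observation: gates 2-5 undo each other exactly, leaving only the rest of the circuit to track.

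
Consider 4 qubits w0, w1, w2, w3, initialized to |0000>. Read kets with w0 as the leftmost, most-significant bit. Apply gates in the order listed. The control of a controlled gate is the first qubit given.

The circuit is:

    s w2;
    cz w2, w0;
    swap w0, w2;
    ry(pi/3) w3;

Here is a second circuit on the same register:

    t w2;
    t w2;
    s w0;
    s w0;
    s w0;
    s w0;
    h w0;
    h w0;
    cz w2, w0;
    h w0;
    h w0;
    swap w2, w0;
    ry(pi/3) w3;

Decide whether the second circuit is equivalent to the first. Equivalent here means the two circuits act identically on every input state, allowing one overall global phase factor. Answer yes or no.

Yes, they are equivalent — the unitaries differ by at most a global phase.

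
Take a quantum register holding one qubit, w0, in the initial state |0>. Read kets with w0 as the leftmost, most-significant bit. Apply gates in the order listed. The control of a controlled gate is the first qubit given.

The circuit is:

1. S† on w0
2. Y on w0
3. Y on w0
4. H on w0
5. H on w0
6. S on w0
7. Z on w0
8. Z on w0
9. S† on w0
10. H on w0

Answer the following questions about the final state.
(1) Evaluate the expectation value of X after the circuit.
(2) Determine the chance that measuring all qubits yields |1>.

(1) The expectation value of X is 1.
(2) The probability of measuring |1> is 1/2.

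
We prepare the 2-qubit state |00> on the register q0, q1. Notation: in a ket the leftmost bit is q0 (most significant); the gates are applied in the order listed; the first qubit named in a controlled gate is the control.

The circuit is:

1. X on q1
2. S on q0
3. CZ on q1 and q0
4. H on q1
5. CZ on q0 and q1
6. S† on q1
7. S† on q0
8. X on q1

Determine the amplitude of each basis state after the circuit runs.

The resulting statevector has amplitude sqrt(2)*I/2 on |00>, sqrt(2)/2 on |01>, 0 on |10>, 0 on |11>.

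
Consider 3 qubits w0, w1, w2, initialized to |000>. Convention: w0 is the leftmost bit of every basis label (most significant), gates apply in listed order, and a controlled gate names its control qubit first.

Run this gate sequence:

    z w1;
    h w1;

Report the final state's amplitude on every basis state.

The final amplitudes are sqrt(2)/2 on |000>, sqrt(2)/2 on |010>, and 0 on every other basis state.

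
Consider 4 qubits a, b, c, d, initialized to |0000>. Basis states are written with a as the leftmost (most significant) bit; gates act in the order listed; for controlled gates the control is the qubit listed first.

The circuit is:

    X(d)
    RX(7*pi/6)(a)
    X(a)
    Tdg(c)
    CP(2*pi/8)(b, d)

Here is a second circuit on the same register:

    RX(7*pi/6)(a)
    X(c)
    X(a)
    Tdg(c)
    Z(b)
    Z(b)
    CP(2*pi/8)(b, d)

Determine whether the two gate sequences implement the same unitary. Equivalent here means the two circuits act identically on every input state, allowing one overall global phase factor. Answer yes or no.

No, they are not equivalent — no single phase factor reconciles the two unitaries.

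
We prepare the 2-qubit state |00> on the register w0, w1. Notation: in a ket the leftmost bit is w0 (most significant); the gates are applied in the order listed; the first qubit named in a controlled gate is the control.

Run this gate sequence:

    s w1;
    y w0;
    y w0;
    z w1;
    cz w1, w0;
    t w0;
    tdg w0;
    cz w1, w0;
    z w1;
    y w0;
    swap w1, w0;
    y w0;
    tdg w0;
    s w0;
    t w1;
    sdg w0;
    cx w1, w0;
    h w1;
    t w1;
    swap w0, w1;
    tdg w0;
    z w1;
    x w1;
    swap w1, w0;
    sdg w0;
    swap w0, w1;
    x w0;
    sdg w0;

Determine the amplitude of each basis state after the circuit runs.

The final amplitudes are 0 on |00>, -sqrt(2)*I/2 on |01>, 0 on |10>, sqrt(2)/2 on |11>.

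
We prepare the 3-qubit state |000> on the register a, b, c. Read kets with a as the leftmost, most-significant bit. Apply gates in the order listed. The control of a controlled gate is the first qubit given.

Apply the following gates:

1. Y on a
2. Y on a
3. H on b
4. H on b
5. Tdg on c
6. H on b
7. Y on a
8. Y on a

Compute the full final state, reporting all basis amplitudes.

After the circuit, the state carries amplitude sqrt(2)/2 on |000>, sqrt(2)/2 on |010>, and 0 on every other basis state.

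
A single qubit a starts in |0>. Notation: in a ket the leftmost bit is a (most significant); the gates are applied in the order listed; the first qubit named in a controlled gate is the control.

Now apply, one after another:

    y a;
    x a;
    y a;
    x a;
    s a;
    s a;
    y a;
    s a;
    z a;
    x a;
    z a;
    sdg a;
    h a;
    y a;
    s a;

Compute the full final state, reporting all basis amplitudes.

The resulting statevector has amplitude sqrt(2)*I/2 on |0>, sqrt(2)/2 on |1>.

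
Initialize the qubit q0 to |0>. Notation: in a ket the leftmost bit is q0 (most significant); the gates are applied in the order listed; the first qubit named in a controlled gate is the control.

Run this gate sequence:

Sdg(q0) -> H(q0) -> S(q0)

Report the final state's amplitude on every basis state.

The resulting statevector has amplitude sqrt(2)/2 on |0>, sqrt(2)*I/2 on |1>.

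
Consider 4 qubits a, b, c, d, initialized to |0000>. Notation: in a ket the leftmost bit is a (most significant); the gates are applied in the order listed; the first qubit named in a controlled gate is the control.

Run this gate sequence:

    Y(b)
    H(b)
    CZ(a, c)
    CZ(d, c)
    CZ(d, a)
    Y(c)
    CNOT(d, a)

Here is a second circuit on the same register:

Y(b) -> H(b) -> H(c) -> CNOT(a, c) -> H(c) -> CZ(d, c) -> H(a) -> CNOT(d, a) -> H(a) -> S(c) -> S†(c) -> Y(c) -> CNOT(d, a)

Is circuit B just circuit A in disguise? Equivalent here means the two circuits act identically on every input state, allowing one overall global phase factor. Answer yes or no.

Yes: on every input state the two circuits agree up to one overall phase factor.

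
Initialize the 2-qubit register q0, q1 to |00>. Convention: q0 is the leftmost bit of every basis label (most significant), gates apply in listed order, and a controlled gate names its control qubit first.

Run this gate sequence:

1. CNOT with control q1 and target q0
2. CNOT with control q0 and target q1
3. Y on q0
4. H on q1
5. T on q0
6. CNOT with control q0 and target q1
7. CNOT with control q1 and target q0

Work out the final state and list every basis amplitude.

After the circuit, the state carries amplitude 0 on |00>, sqrt(2)*exp(3*I*pi/4)/2 on |01>, sqrt(2)*exp(3*I*pi/4)/2 on |10>, 0 on |11>.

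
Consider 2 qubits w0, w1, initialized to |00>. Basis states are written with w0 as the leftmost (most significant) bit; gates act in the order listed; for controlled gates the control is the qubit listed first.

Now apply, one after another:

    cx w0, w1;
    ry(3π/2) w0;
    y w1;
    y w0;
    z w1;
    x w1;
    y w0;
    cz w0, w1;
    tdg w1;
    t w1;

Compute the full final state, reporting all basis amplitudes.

The final amplitudes are sqrt(2)*I/2 on |00>, 0 on |01>, -sqrt(2)*I/2 on |10>, 0 on |11>.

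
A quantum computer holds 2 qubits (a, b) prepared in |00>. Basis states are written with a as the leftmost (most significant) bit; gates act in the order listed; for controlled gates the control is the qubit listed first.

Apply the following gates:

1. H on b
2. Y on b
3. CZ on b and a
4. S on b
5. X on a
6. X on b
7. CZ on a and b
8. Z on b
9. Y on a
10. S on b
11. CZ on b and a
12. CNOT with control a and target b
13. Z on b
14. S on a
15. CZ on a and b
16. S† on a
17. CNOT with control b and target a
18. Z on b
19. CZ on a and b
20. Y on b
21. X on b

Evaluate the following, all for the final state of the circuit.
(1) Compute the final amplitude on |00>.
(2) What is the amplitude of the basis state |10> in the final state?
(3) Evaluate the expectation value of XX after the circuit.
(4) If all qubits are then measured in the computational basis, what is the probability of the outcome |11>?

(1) The final state's coefficient on |00> equals -sqrt(2)/2.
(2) The final state's coefficient on |10> equals 0.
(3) In the final state, XX has expectation -1.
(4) Outcome |11> occurs with probability 1/2.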